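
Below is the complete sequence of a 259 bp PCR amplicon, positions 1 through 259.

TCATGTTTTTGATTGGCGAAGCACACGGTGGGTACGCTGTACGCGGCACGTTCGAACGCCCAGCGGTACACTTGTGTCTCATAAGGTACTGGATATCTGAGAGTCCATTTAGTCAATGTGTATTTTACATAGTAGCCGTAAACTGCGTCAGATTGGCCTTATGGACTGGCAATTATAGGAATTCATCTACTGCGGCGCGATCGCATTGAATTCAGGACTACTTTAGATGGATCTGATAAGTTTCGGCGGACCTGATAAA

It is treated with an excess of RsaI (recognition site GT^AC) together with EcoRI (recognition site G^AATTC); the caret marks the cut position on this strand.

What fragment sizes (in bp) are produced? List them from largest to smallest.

RsaI sites (GTAC) start at positions 32, 39, 66, 86.
RsaI cuts after base 2 of each site, so after positions 33, 40, 67, 87.
EcoRI sites (GAATTC) start at positions 179, 208.
EcoRI cuts after the first base of each site, so after positions 179, 208.
Combined cut positions: 33, 40, 67, 87, 179, 208.
Linear molecule, 6 cuts → 7 fragments:
  1–33 → 33 bp
  34–40 → 7 bp
  41–67 → 27 bp
  68–87 → 20 bp
  88–179 → 92 bp
  180–208 → 29 bp
  209–259 → 51 bp
Sorted largest to smallest: 92, 51, 33, 29, 27, 20, 7 bp.

92, 51, 33, 29, 27, 20, 7 bp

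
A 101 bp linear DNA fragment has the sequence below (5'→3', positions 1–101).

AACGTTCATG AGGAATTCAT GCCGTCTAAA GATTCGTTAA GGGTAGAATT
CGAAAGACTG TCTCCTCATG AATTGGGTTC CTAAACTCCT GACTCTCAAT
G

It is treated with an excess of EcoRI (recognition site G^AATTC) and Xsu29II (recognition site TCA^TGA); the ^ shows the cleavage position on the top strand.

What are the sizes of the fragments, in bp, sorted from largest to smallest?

EcoRI sites (GAATTC) start at positions 13, 46.
EcoRI cuts after the first base of each site, so after positions 13, 46.
Xsu29II sites (TCATGA) start at positions 6, 66.
Xsu29II cuts after base 3 of each site, so after positions 8, 68.
Combined cut positions: 8, 13, 46, 68.
Linear molecule, 4 cuts → 5 fragments:
  1–8 → 8 bp
  9–13 → 5 bp
  14–46 → 33 bp
  47–68 → 22 bp
  69–101 → 33 bp
Sorted largest to smallest: 33, 33, 22, 8, 5 bp.

33, 33, 22, 8, 5 bp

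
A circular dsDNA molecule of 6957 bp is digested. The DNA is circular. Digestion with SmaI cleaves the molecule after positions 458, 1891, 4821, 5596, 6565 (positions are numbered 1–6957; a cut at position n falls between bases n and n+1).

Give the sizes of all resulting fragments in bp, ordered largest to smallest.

2930, 1433, 969, 850, 775 bp

Circular molecule, 5 cuts → 5 fragments:
  1891 − 458 = 1433 bp
  4821 − 1891 = 2930 bp
  5596 − 4821 = 775 bp
  6565 − 5596 = 969 bp
  wrap: 6957 − 6565 + 458 = 850 bp
Sorted largest to smallest: 2930, 1433, 969, 850, 775 bp.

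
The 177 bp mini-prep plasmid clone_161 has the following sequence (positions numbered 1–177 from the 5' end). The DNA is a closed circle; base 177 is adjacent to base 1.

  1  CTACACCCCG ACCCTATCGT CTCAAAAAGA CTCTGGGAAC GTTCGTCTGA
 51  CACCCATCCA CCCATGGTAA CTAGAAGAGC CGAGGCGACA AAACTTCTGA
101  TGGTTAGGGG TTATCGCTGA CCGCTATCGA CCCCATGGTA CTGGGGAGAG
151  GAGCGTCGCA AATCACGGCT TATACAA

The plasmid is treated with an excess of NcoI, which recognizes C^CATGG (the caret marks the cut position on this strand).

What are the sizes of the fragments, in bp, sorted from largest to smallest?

106, 71 bp

NcoI sites (CCATGG) start at positions 62, 133.
NcoI cuts after the first base of each site, so after positions 62, 133.
Circular molecule, 2 cuts → 2 fragments:
  63–133 → 71 bp
  134–177 then 1–62 → 44 + 62 = 106 bp
Sorted largest to smallest: 106, 71 bp.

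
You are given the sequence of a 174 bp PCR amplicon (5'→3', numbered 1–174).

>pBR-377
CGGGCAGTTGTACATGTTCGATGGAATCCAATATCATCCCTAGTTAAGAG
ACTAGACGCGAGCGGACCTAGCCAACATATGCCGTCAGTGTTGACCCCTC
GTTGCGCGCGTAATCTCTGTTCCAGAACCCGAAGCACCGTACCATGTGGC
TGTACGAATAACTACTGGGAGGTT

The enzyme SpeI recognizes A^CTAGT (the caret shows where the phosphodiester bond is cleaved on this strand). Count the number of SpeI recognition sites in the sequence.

0

No occurrence of ACTAGT is present in the sequence.
SpeI does not cut: 0 sites.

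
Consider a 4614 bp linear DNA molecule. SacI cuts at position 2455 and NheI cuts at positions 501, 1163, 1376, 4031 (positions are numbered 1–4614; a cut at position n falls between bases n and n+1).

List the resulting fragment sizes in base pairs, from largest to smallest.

Combined cut positions (sorted): 501, 1163, 1376, 2455, 4031.
Linear molecule, 5 cuts → 6 fragments:
  501 − 0 = 501 bp
  1163 − 501 = 662 bp
  1376 − 1163 = 213 bp
  2455 − 1376 = 1079 bp
  4031 − 2455 = 1576 bp
  4614 − 4031 = 583 bp
Sorted largest to smallest: 1576, 1079, 662, 583, 501, 213 bp.

1576, 1079, 662, 583, 501, 213 bp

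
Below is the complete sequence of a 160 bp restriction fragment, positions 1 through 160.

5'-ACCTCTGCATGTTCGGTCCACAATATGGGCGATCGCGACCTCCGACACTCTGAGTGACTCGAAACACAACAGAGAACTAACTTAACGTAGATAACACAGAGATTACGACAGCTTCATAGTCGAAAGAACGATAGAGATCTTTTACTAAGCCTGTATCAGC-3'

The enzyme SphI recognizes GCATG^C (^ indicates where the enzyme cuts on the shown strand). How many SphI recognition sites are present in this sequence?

0

No occurrence of GCATGC is present in the sequence.
SphI does not cut: 0 sites.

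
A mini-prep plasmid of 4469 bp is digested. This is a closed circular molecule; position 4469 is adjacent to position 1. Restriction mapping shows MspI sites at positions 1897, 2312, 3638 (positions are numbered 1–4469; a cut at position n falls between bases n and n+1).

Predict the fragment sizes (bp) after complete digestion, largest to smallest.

Circular molecule, 3 cuts → 3 fragments:
  2312 − 1897 = 415 bp
  3638 − 2312 = 1326 bp
  wrap: 4469 − 3638 + 1897 = 2728 bp
Sorted largest to smallest: 2728, 1326, 415 bp.

2728, 1326, 415 bp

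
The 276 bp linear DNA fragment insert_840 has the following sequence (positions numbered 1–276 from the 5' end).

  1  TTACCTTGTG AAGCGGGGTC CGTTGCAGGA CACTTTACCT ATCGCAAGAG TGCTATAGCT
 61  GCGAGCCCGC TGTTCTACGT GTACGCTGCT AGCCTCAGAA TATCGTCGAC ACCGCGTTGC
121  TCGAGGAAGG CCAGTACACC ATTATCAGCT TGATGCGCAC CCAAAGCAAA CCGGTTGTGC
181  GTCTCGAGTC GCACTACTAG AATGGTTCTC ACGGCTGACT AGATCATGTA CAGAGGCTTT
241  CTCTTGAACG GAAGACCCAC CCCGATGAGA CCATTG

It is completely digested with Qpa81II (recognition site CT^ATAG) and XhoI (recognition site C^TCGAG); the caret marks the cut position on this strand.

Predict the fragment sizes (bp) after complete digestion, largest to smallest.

93, 66, 63, 54 bp

The Qpa81II site (CTATAG) starts at position 53.
Qpa81II cuts after base 2 of each site, so after position 54.
XhoI sites (CTCGAG) start at positions 120, 183.
XhoI cuts after the first base of each site, so after positions 120, 183.
Combined cut positions: 54, 120, 183.
Linear molecule, 3 cuts → 4 fragments:
  1–54 → 54 bp
  55–120 → 66 bp
  121–183 → 63 bp
  184–276 → 93 bp
Sorted largest to smallest: 93, 66, 63, 54 bp.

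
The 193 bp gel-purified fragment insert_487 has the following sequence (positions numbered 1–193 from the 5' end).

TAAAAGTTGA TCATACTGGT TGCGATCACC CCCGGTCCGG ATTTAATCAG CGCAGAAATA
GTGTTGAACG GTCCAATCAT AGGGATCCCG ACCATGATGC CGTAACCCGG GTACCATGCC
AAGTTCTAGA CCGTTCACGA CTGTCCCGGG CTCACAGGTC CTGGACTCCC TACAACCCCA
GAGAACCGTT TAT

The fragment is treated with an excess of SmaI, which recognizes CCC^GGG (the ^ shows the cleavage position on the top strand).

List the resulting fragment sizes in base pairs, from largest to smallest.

SmaI sites (CCCGGG) start at positions 106, 145.
SmaI cuts after base 3 of each site, so after positions 108, 147.
Linear molecule, 2 cuts → 3 fragments:
  1–108 → 108 bp
  109–147 → 39 bp
  148–193 → 46 bp
Sorted largest to smallest: 108, 46, 39 bp.

108, 46, 39 bp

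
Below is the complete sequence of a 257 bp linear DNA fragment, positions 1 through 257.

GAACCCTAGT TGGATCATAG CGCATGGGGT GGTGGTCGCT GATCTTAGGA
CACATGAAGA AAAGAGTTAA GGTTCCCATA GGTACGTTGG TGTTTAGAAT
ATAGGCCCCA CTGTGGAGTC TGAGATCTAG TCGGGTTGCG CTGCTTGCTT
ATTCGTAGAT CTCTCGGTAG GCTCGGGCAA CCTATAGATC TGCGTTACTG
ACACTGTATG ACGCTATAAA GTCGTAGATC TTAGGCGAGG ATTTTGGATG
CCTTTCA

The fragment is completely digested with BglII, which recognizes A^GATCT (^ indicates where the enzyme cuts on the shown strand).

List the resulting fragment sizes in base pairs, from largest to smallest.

123, 40, 34, 31, 29 bp

BglII sites (AGATCT) start at positions 123, 157, 186, 226.
BglII cuts after the first base of each site, so after positions 123, 157, 186, 226.
Linear molecule, 4 cuts → 5 fragments:
  1–123 → 123 bp
  124–157 → 34 bp
  158–186 → 29 bp
  187–226 → 40 bp
  227–257 → 31 bp
Sorted largest to smallest: 123, 40, 34, 31, 29 bp.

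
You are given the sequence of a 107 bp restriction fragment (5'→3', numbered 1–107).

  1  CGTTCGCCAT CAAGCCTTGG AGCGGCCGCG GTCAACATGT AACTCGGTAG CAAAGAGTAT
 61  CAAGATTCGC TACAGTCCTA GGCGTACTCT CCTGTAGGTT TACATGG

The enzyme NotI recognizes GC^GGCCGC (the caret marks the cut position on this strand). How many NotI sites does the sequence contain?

GCGGCCGC occurs starting at position 22.
NotI cuts at 1 site.

1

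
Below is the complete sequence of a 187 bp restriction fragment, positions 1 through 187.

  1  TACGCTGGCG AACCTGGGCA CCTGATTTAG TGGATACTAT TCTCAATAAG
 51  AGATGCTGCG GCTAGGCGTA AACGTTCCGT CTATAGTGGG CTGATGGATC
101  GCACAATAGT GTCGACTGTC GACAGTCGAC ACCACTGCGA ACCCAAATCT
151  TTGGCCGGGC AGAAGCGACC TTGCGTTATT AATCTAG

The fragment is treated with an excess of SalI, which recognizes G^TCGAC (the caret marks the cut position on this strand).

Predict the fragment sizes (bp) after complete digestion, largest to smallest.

SalI sites (GTCGAC) start at positions 111, 118, 125.
SalI cuts after the first base of each site, so after positions 111, 118, 125.
Linear molecule, 3 cuts → 4 fragments:
  1–111 → 111 bp
  112–118 → 7 bp
  119–125 → 7 bp
  126–187 → 62 bp
Sorted largest to smallest: 111, 62, 7, 7 bp.

111, 62, 7, 7 bp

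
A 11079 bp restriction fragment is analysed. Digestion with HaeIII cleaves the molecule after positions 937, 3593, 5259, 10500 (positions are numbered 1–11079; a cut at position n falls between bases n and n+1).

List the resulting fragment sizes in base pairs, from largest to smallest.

Linear molecule, 4 cuts → 5 fragments:
  937 − 0 = 937 bp
  3593 − 937 = 2656 bp
  5259 − 3593 = 1666 bp
  10500 − 5259 = 5241 bp
  11079 − 10500 = 579 bp
Sorted largest to smallest: 5241, 2656, 1666, 937, 579 bp.

5241, 2656, 1666, 937, 579 bp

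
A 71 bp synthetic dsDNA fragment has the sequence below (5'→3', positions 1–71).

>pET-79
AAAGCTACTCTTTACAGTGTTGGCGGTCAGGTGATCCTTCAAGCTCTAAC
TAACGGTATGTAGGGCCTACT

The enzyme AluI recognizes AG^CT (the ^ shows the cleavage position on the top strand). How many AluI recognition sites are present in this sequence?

AGCT occurs starting at positions 3, 42.
AluI cuts at 2 sites.

2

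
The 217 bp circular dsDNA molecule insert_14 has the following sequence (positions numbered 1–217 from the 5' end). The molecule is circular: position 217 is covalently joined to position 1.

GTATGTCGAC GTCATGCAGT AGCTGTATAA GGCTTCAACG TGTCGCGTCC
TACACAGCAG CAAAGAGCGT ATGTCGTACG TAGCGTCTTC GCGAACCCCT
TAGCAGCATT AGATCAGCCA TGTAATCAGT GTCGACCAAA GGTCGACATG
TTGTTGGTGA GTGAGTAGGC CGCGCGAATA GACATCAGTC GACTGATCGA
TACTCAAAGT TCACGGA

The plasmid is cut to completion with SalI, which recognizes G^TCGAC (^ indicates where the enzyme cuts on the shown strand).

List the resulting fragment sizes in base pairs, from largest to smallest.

SalI sites (GTCGAC) start at positions 5, 131, 142, 188.
SalI cuts after the first base of each site, so after positions 5, 131, 142, 188.
Circular molecule, 4 cuts → 4 fragments:
  6–131 → 126 bp
  132–142 → 11 bp
  143–188 → 46 bp
  189–217 then 1–5 → 29 + 5 = 34 bp
Sorted largest to smallest: 126, 46, 34, 11 bp.

126, 46, 34, 11 bp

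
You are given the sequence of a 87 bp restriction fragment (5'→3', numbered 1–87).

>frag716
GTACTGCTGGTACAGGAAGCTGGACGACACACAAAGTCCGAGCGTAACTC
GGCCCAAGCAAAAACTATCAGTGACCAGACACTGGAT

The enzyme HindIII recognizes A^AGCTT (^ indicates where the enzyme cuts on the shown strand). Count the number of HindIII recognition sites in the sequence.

0

No occurrence of AAGCTT is present in the sequence.
HindIII does not cut: 0 sites.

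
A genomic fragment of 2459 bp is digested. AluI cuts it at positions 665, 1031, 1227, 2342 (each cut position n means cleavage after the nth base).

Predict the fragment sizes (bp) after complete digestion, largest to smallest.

1115, 665, 366, 196, 117 bp

Linear molecule, 4 cuts → 5 fragments:
  665 − 0 = 665 bp
  1031 − 665 = 366 bp
  1227 − 1031 = 196 bp
  2342 − 1227 = 1115 bp
  2459 − 2342 = 117 bp
Sorted largest to smallest: 1115, 665, 366, 196, 117 bp.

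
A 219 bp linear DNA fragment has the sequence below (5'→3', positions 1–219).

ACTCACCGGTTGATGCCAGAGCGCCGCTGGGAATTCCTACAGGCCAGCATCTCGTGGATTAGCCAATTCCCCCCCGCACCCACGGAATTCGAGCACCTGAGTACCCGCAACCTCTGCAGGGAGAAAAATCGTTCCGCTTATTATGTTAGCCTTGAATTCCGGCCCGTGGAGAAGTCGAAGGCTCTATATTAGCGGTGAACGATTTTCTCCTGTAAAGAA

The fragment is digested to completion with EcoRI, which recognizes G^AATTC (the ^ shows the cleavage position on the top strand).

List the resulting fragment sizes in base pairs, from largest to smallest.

EcoRI sites (GAATTC) start at positions 31, 85, 154.
EcoRI cuts after the first base of each site, so after positions 31, 85, 154.
Linear molecule, 3 cuts → 4 fragments:
  1–31 → 31 bp
  32–85 → 54 bp
  86–154 → 69 bp
  155–219 → 65 bp
Sorted largest to smallest: 69, 65, 54, 31 bp.

69, 65, 54, 31 bp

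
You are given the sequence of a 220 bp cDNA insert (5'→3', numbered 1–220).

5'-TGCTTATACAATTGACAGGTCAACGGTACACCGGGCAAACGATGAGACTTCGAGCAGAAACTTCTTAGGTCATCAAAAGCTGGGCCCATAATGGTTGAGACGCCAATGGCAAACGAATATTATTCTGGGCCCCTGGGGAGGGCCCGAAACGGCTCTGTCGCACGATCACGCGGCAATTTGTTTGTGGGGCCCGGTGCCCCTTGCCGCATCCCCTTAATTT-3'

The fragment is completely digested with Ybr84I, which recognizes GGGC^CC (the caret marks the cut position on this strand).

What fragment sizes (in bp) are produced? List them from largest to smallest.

Ybr84I sites (GGGCCC) start at positions 82, 127, 140, 187.
Ybr84I cuts after base 4 of each site, so after positions 85, 130, 143, 190.
Linear molecule, 4 cuts → 5 fragments:
  1–85 → 85 bp
  86–130 → 45 bp
  131–143 → 13 bp
  144–190 → 47 bp
  191–220 → 30 bp
Sorted largest to smallest: 85, 47, 45, 30, 13 bp.

85, 47, 45, 30, 13 bp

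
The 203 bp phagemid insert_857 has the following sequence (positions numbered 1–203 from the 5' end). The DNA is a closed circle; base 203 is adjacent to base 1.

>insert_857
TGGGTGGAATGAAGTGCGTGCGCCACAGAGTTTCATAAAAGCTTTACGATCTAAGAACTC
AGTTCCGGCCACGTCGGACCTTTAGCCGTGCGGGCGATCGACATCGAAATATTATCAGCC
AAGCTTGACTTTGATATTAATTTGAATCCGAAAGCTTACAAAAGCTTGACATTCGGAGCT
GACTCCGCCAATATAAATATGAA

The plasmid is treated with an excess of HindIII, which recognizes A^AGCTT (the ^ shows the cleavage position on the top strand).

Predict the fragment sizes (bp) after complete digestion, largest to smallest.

82, 80, 31, 10 bp

HindIII sites (AAGCTT) start at positions 39, 121, 152, 162.
HindIII cuts after the first base of each site, so after positions 39, 121, 152, 162.
Circular molecule, 4 cuts → 4 fragments:
  40–121 → 82 bp
  122–152 → 31 bp
  153–162 → 10 bp
  163–203 then 1–39 → 41 + 39 = 80 bp
Sorted largest to smallest: 82, 80, 31, 10 bp.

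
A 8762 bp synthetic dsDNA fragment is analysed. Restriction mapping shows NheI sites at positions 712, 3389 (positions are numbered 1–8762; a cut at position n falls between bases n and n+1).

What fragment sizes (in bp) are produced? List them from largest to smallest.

5373, 2677, 712 bp

Linear molecule, 2 cuts → 3 fragments:
  712 − 0 = 712 bp
  3389 − 712 = 2677 bp
  8762 − 3389 = 5373 bp
Sorted largest to smallest: 5373, 2677, 712 bp.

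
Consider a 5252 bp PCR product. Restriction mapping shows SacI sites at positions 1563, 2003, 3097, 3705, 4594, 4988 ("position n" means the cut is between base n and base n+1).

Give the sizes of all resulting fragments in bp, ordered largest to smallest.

Linear molecule, 6 cuts → 7 fragments:
  1563 − 0 = 1563 bp
  2003 − 1563 = 440 bp
  3097 − 2003 = 1094 bp
  3705 − 3097 = 608 bp
  4594 − 3705 = 889 bp
  4988 − 4594 = 394 bp
  5252 − 4988 = 264 bp
Sorted largest to smallest: 1563, 1094, 889, 608, 440, 394, 264 bp.

1563, 1094, 889, 608, 440, 394, 264 bp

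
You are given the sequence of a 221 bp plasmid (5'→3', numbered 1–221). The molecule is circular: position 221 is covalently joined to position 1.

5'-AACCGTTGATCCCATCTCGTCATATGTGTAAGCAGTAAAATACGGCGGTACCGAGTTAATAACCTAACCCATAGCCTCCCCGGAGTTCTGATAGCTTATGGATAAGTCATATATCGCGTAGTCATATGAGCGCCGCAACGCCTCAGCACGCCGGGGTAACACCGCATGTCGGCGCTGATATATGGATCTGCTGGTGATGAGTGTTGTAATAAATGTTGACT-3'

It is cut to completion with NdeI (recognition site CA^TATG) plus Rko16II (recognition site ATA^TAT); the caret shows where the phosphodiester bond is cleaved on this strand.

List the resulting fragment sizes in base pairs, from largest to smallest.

89, 63, 56, 13 bp

NdeI sites (CATATG) start at positions 21, 123.
NdeI cuts after base 2 of each site, so after positions 22, 124.
Rko16II sites (ATATAT) start at positions 109, 178.
Rko16II cuts after base 3 of each site, so after positions 111, 180.
Combined cut positions: 22, 111, 124, 180.
Circular molecule, 4 cuts → 4 fragments:
  23–111 → 89 bp
  112–124 → 13 bp
  125–180 → 56 bp
  181–221 then 1–22 → 41 + 22 = 63 bp
Sorted largest to smallest: 89, 63, 56, 13 bp.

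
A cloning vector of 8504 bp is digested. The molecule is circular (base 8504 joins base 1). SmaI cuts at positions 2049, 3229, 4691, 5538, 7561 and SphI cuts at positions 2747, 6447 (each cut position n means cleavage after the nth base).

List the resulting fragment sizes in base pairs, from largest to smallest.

Combined cut positions (sorted): 2049, 2747, 3229, 4691, 5538, 6447, 7561.
Circular molecule, 7 cuts → 7 fragments:
  2747 − 2049 = 698 bp
  3229 − 2747 = 482 bp
  4691 − 3229 = 1462 bp
  5538 − 4691 = 847 bp
  6447 − 5538 = 909 bp
  7561 − 6447 = 1114 bp
  wrap: 8504 − 7561 + 2049 = 2992 bp
Sorted largest to smallest: 2992, 1462, 1114, 909, 847, 698, 482 bp.

2992, 1462, 1114, 909, 847, 698, 482 bp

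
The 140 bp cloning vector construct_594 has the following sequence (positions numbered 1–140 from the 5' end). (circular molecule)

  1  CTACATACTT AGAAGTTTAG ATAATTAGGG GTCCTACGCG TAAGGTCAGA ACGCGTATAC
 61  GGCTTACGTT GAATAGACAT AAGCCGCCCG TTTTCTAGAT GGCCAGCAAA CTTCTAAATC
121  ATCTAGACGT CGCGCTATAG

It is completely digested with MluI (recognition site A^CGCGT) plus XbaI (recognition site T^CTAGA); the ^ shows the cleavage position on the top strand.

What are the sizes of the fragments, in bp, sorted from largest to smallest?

54, 43, 28, 15 bp

MluI sites (ACGCGT) start at positions 36, 51.
MluI cuts after the first base of each site, so after positions 36, 51.
XbaI sites (TCTAGA) start at positions 94, 122.
XbaI cuts after the first base of each site, so after positions 94, 122.
Combined cut positions: 36, 51, 94, 122.
Circular molecule, 4 cuts → 4 fragments:
  37–51 → 15 bp
  52–94 → 43 bp
  95–122 → 28 bp
  123–140 then 1–36 → 18 + 36 = 54 bp
Sorted largest to smallest: 54, 43, 28, 15 bp.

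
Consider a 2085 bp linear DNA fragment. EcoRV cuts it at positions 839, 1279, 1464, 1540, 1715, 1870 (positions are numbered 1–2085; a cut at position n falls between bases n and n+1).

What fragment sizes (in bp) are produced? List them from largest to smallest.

Linear molecule, 6 cuts → 7 fragments:
  839 − 0 = 839 bp
  1279 − 839 = 440 bp
  1464 − 1279 = 185 bp
  1540 − 1464 = 76 bp
  1715 − 1540 = 175 bp
  1870 − 1715 = 155 bp
  2085 − 1870 = 215 bp
Sorted largest to smallest: 839, 440, 215, 185, 175, 155, 76 bp.

839, 440, 215, 185, 175, 155, 76 bp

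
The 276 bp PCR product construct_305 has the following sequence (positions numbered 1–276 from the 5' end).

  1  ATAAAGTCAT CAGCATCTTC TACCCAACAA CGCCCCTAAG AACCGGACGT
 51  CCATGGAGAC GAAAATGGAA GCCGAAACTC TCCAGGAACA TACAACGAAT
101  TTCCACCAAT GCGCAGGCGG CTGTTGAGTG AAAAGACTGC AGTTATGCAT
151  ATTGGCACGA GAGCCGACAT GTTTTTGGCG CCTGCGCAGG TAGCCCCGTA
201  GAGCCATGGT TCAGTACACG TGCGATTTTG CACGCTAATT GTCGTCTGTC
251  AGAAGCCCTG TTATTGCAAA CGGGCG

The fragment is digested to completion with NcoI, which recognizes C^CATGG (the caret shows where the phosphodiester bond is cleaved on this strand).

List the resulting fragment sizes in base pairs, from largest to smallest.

NcoI sites (CCATGG) start at positions 51, 204.
NcoI cuts after the first base of each site, so after positions 51, 204.
Linear molecule, 2 cuts → 3 fragments:
  1–51 → 51 bp
  52–204 → 153 bp
  205–276 → 72 bp
Sorted largest to smallest: 153, 72, 51 bp.

153, 72, 51 bp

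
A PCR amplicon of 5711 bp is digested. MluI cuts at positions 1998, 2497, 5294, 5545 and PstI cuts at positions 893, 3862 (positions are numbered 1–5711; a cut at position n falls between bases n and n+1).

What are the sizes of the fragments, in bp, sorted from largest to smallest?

Combined cut positions (sorted): 893, 1998, 2497, 3862, 5294, 5545.
Linear molecule, 6 cuts → 7 fragments:
  893 − 0 = 893 bp
  1998 − 893 = 1105 bp
  2497 − 1998 = 499 bp
  3862 − 2497 = 1365 bp
  5294 − 3862 = 1432 bp
  5545 − 5294 = 251 bp
  5711 − 5545 = 166 bp
Sorted largest to smallest: 1432, 1365, 1105, 893, 499, 251, 166 bp.

1432, 1365, 1105, 893, 499, 251, 166 bp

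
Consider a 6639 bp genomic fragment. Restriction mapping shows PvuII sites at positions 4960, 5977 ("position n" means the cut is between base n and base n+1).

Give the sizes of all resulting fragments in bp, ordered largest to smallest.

4960, 1017, 662 bp

Linear molecule, 2 cuts → 3 fragments:
  4960 − 0 = 4960 bp
  5977 − 4960 = 1017 bp
  6639 − 5977 = 662 bp
Sorted largest to smallest: 4960, 1017, 662 bp.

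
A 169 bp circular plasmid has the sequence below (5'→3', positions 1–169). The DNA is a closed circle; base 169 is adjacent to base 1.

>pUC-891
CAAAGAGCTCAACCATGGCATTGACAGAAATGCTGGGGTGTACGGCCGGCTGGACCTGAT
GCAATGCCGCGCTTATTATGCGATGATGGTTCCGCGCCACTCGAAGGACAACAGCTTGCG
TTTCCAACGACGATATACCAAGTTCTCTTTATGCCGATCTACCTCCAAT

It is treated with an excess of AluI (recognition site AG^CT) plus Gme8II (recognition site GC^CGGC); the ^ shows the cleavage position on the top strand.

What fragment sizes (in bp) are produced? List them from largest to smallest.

AluI sites (AGCT) start at positions 6, 113.
AluI cuts after base 2 of each site, so after positions 7, 114.
The Gme8II site (GCCGGC) starts at position 45.
Gme8II cuts after base 2 of each site, so after position 46.
Combined cut positions: 7, 46, 114.
Circular molecule, 3 cuts → 3 fragments:
  8–46 → 39 bp
  47–114 → 68 bp
  115–169 then 1–7 → 55 + 7 = 62 bp
Sorted largest to smallest: 68, 62, 39 bp.

68, 62, 39 bp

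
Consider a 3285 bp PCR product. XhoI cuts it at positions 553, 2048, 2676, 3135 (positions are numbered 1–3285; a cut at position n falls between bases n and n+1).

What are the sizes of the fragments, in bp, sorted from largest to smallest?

1495, 628, 553, 459, 150 bp

Linear molecule, 4 cuts → 5 fragments:
  553 − 0 = 553 bp
  2048 − 553 = 1495 bp
  2676 − 2048 = 628 bp
  3135 − 2676 = 459 bp
  3285 − 3135 = 150 bp
Sorted largest to smallest: 1495, 628, 553, 459, 150 bp.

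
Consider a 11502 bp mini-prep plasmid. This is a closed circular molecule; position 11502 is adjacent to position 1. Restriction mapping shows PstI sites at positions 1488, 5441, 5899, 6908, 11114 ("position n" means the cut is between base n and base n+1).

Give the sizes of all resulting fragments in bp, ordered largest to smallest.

Circular molecule, 5 cuts → 5 fragments:
  5441 − 1488 = 3953 bp
  5899 − 5441 = 458 bp
  6908 − 5899 = 1009 bp
  11114 − 6908 = 4206 bp
  wrap: 11502 − 11114 + 1488 = 1876 bp
Sorted largest to smallest: 4206, 3953, 1876, 1009, 458 bp.

4206, 3953, 1876, 1009, 458 bp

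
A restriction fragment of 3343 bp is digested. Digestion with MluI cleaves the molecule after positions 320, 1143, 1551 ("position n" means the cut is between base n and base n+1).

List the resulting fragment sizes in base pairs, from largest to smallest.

1792, 823, 408, 320 bp

Linear molecule, 3 cuts → 4 fragments:
  320 − 0 = 320 bp
  1143 − 320 = 823 bp
  1551 − 1143 = 408 bp
  3343 − 1551 = 1792 bp
Sorted largest to smallest: 1792, 823, 408, 320 bp.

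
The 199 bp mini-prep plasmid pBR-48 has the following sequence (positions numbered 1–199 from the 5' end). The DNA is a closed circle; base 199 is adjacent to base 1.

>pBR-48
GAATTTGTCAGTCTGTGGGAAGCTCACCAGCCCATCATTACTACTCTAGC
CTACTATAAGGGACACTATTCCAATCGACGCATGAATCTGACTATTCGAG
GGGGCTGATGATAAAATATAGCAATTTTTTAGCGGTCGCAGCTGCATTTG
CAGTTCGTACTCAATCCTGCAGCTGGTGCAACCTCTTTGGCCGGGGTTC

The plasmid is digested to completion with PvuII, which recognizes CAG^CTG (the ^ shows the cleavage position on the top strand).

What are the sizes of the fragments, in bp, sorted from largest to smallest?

168, 31 bp

PvuII sites (CAGCTG) start at positions 139, 170.
PvuII cuts after base 3 of each site, so after positions 141, 172.
Circular molecule, 2 cuts → 2 fragments:
  142–172 → 31 bp
  173–199 then 1–141 → 27 + 141 = 168 bp
Sorted largest to smallest: 168, 31 bp.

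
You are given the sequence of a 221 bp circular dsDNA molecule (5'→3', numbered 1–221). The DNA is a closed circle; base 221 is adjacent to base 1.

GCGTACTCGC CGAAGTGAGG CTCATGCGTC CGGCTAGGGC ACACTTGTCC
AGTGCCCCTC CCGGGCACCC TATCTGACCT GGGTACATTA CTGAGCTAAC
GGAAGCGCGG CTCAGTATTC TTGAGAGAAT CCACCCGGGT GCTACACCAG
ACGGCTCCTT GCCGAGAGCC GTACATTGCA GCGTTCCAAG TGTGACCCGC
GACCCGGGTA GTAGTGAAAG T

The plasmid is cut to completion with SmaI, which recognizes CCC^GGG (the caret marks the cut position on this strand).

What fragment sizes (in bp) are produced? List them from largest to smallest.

78, 74, 69 bp

SmaI sites (CCCGGG) start at positions 60, 134, 203.
SmaI cuts after base 3 of each site, so after positions 62, 136, 205.
Circular molecule, 3 cuts → 3 fragments:
  63–136 → 74 bp
  137–205 → 69 bp
  206–221 then 1–62 → 16 + 62 = 78 bp
Sorted largest to smallest: 78, 74, 69 bp.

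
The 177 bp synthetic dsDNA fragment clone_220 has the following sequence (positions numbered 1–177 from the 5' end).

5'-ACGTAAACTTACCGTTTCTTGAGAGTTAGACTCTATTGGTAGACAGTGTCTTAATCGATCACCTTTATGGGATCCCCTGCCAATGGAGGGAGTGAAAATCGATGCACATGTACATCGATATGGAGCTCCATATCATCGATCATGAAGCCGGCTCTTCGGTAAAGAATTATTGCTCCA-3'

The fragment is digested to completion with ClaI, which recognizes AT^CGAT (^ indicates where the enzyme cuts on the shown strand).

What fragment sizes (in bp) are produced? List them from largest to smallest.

ClaI sites (ATCGAT) start at positions 54, 98, 114, 135.
ClaI cuts after base 2 of each site, so after positions 55, 99, 115, 136.
Linear molecule, 4 cuts → 5 fragments:
  1–55 → 55 bp
  56–99 → 44 bp
  100–115 → 16 bp
  116–136 → 21 bp
  137–177 → 41 bp
Sorted largest to smallest: 55, 44, 41, 21, 16 bp.

55, 44, 41, 21, 16 bp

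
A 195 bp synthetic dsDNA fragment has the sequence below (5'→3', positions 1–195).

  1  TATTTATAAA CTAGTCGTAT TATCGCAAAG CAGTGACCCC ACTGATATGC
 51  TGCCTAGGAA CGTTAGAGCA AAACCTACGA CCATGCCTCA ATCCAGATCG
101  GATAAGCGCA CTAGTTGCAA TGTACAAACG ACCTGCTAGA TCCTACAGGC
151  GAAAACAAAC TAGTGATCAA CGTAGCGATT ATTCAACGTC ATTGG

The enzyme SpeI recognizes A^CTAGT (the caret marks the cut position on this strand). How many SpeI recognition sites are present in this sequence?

ACTAGT occurs starting at positions 10, 110, 159.
SpeI cuts at 3 sites.

3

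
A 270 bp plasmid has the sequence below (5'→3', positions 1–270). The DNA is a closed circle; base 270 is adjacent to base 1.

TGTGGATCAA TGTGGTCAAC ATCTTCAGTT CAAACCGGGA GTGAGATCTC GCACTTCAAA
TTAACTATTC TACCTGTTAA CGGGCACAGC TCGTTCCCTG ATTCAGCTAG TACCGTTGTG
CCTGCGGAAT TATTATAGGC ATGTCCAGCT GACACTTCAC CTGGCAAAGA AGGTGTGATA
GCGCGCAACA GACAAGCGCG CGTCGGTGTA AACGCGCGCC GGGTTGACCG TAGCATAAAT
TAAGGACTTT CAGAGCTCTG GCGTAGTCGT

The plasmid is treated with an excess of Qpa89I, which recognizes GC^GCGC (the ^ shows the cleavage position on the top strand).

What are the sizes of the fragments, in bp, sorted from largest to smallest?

Qpa89I sites (GCGCGC) start at positions 181, 196, 214.
Qpa89I cuts after base 2 of each site, so after positions 182, 197, 215.
Circular molecule, 3 cuts → 3 fragments:
  183–197 → 15 bp
  198–215 → 18 bp
  216–270 then 1–182 → 55 + 182 = 237 bp
Sorted largest to smallest: 237, 18, 15 bp.

237, 18, 15 bp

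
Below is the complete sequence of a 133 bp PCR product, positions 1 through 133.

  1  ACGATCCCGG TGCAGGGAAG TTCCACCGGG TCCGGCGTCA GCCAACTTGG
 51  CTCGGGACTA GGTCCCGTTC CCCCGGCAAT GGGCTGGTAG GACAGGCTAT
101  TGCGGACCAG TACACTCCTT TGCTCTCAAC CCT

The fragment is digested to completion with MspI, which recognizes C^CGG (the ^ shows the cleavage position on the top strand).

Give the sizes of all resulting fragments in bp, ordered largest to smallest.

MspI sites (CCGG) start at positions 7, 26, 32, 73.
MspI cuts after the first base of each site, so after positions 7, 26, 32, 73.
Linear molecule, 4 cuts → 5 fragments:
  1–7 → 7 bp
  8–26 → 19 bp
  27–32 → 6 bp
  33–73 → 41 bp
  74–133 → 60 bp
Sorted largest to smallest: 60, 41, 19, 7, 6 bp.

60, 41, 19, 7, 6 bp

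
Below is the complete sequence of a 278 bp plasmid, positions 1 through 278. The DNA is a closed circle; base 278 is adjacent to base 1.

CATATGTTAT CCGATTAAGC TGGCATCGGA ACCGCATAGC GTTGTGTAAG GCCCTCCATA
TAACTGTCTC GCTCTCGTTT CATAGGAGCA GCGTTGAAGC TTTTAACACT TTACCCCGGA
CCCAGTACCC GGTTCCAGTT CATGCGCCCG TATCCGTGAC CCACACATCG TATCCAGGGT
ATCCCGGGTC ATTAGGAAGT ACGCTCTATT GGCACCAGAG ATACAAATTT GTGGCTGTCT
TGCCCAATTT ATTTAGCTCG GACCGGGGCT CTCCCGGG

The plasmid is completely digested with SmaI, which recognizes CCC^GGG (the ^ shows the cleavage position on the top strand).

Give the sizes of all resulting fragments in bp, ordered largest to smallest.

SmaI sites (CCCGGG) start at positions 183, 273.
SmaI cuts after base 3 of each site, so after positions 185, 275.
Circular molecule, 2 cuts → 2 fragments:
  186–275 → 90 bp
  276–278 then 1–185 → 3 + 185 = 188 bp
Sorted largest to smallest: 188, 90 bp.

188, 90 bp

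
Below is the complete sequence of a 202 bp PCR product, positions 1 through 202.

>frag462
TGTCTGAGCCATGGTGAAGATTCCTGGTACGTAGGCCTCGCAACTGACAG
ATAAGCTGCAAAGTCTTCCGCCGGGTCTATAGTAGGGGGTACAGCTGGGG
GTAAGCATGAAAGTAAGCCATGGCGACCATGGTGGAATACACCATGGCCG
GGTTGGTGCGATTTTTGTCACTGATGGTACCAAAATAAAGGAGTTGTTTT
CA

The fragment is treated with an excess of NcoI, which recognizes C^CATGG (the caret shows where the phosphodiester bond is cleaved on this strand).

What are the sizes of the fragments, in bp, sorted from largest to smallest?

109, 60, 15, 9, 9 bp

NcoI sites (CCATGG) start at positions 9, 118, 127, 142.
NcoI cuts after the first base of each site, so after positions 9, 118, 127, 142.
Linear molecule, 4 cuts → 5 fragments:
  1–9 → 9 bp
  10–118 → 109 bp
  119–127 → 9 bp
  128–142 → 15 bp
  143–202 → 60 bp
Sorted largest to smallest: 109, 60, 15, 9, 9 bp.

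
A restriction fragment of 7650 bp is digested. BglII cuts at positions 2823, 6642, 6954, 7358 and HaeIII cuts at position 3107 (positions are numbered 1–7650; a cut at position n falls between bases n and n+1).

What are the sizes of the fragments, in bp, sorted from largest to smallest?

3535, 2823, 404, 312, 292, 284 bp

Combined cut positions (sorted): 2823, 3107, 6642, 6954, 7358.
Linear molecule, 5 cuts → 6 fragments:
  2823 − 0 = 2823 bp
  3107 − 2823 = 284 bp
  6642 − 3107 = 3535 bp
  6954 − 6642 = 312 bp
  7358 − 6954 = 404 bp
  7650 − 7358 = 292 bp
Sorted largest to smallest: 3535, 2823, 404, 312, 292, 284 bp.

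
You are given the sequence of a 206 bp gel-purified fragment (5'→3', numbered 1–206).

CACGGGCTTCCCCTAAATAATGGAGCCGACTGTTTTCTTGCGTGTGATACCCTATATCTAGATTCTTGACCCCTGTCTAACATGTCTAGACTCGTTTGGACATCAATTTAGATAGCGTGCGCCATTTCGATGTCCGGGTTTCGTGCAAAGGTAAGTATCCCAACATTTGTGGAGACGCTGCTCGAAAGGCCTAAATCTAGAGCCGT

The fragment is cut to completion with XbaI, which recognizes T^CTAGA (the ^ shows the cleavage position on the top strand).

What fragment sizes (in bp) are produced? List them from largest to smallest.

XbaI sites (TCTAGA) start at positions 57, 85, 196.
XbaI cuts after the first base of each site, so after positions 57, 85, 196.
Linear molecule, 3 cuts → 4 fragments:
  1–57 → 57 bp
  58–85 → 28 bp
  86–196 → 111 bp
  197–206 → 10 bp
Sorted largest to smallest: 111, 57, 28, 10 bp.

111, 57, 28, 10 bp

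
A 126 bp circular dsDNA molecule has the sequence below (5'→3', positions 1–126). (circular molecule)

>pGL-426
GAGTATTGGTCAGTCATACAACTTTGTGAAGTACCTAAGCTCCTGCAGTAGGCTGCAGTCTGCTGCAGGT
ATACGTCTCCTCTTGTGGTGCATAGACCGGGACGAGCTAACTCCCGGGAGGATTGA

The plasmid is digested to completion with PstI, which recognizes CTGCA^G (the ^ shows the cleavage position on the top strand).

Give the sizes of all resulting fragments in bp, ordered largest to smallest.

106, 10, 10 bp

PstI sites (CTGCAG) start at positions 43, 53, 63.
PstI cuts after base 5 of each site (before the last base), so after positions 47, 57, 67.
Circular molecule, 3 cuts → 3 fragments:
  48–57 → 10 bp
  58–67 → 10 bp
  68–126 then 1–47 → 59 + 47 = 106 bp
Sorted largest to smallest: 106, 10, 10 bp.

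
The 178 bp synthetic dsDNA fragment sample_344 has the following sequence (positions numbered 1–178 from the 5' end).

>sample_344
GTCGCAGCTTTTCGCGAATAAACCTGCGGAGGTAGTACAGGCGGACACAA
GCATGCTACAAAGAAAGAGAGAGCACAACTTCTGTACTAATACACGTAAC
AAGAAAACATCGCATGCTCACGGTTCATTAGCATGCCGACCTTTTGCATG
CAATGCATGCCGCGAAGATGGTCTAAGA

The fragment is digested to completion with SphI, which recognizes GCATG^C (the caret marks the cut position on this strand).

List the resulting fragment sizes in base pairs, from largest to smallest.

SphI sites (GCATGC) start at positions 51, 112, 131, 146, 155.
SphI cuts after base 5 of each site (before the last base), so after positions 55, 116, 135, 150, 159.
Linear molecule, 5 cuts → 6 fragments:
  1–55 → 55 bp
  56–116 → 61 bp
  117–135 → 19 bp
  136–150 → 15 bp
  151–159 → 9 bp
  160–178 → 19 bp
Sorted largest to smallest: 61, 55, 19, 19, 15, 9 bp.

61, 55, 19, 19, 15, 9 bp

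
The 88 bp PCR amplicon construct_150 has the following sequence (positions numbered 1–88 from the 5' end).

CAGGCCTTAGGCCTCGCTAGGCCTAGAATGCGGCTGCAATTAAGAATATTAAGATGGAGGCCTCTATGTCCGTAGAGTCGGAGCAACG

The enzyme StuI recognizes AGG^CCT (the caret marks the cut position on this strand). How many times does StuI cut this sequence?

4

AGGCCT occurs starting at positions 2, 9, 19, 58.
StuI cuts at 4 sites.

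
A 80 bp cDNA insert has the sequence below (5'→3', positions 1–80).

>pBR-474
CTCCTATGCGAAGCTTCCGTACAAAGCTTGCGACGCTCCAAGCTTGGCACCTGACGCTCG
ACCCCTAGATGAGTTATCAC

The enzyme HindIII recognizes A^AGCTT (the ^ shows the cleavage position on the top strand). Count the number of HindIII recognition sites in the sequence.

3

AAGCTT occurs starting at positions 11, 24, 40.
HindIII cuts at 3 sites.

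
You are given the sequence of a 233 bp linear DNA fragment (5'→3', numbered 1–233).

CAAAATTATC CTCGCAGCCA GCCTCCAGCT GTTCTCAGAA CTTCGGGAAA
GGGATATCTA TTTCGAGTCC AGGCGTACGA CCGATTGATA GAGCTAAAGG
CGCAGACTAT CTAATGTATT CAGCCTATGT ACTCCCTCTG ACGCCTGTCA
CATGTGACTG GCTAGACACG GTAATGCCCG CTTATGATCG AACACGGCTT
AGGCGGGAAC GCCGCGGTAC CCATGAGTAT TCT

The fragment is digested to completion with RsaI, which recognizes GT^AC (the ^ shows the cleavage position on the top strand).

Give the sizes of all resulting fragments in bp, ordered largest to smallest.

RsaI sites (GTAC) start at positions 75, 129, 217.
RsaI cuts after base 2 of each site, so after positions 76, 130, 218.
Linear molecule, 3 cuts → 4 fragments:
  1–76 → 76 bp
  77–130 → 54 bp
  131–218 → 88 bp
  219–233 → 15 bp
Sorted largest to smallest: 88, 76, 54, 15 bp.

88, 76, 54, 15 bp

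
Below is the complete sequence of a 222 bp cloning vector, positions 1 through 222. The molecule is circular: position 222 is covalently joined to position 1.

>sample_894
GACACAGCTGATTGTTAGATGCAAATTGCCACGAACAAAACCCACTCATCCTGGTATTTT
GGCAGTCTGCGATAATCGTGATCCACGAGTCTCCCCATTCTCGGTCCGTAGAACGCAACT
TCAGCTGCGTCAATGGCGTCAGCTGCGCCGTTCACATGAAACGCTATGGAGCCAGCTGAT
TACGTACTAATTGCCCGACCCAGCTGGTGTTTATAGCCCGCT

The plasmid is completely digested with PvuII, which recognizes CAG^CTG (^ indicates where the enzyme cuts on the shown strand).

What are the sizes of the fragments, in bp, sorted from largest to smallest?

PvuII sites (CAGCTG) start at positions 5, 122, 140, 173, 201.
PvuII cuts after base 3 of each site, so after positions 7, 124, 142, 175, 203.
Circular molecule, 5 cuts → 5 fragments:
  8–124 → 117 bp
  125–142 → 18 bp
  143–175 → 33 bp
  176–203 → 28 bp
  204–222 then 1–7 → 19 + 7 = 26 bp
Sorted largest to smallest: 117, 33, 28, 26, 18 bp.

117, 33, 28, 26, 18 bp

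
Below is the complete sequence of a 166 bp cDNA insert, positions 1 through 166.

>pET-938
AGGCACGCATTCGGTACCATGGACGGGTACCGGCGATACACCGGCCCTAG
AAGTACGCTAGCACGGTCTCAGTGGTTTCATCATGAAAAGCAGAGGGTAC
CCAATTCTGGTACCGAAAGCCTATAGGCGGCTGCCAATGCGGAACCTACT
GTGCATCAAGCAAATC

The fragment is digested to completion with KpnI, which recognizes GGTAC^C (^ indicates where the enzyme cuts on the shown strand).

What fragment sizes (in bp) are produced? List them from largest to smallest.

KpnI sites (GGTACC) start at positions 13, 26, 96, 109.
KpnI cuts after base 5 of each site (before the last base), so after positions 17, 30, 100, 113.
Linear molecule, 4 cuts → 5 fragments:
  1–17 → 17 bp
  18–30 → 13 bp
  31–100 → 70 bp
  101–113 → 13 bp
  114–166 → 53 bp
Sorted largest to smallest: 70, 53, 17, 13, 13 bp.

70, 53, 17, 13, 13 bp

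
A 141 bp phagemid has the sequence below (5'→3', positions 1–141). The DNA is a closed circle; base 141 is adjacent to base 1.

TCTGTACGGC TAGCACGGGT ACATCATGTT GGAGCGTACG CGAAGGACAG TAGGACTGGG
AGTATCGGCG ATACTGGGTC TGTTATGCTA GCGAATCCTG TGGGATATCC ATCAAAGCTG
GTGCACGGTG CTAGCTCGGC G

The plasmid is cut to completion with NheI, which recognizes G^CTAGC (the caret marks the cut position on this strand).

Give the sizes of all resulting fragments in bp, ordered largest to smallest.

78, 43, 20 bp

NheI sites (GCTAGC) start at positions 9, 87, 130.
NheI cuts after the first base of each site, so after positions 9, 87, 130.
Circular molecule, 3 cuts → 3 fragments:
  10–87 → 78 bp
  88–130 → 43 bp
  131–141 then 1–9 → 11 + 9 = 20 bp
Sorted largest to smallest: 78, 43, 20 bp.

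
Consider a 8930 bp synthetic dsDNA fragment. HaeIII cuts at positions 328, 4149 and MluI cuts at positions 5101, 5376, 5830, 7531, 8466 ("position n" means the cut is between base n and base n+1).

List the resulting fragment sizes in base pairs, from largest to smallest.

3821, 1701, 952, 935, 464, 454, 328, 275 bp

Combined cut positions (sorted): 328, 4149, 5101, 5376, 5830, 7531, 8466.
Linear molecule, 7 cuts → 8 fragments:
  328 − 0 = 328 bp
  4149 − 328 = 3821 bp
  5101 − 4149 = 952 bp
  5376 − 5101 = 275 bp
  5830 − 5376 = 454 bp
  7531 − 5830 = 1701 bp
  8466 − 7531 = 935 bp
  8930 − 8466 = 464 bp
Sorted largest to smallest: 3821, 1701, 952, 935, 464, 454, 328, 275 bp.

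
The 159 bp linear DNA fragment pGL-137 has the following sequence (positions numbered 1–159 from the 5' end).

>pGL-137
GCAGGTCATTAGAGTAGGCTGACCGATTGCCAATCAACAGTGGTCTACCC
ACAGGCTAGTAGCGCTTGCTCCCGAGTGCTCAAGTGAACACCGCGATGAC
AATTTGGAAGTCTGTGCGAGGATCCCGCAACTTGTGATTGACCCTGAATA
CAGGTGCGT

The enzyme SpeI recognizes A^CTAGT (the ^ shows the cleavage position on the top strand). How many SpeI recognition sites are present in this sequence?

0

No occurrence of ACTAGT is present in the sequence.
SpeI does not cut: 0 sites.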